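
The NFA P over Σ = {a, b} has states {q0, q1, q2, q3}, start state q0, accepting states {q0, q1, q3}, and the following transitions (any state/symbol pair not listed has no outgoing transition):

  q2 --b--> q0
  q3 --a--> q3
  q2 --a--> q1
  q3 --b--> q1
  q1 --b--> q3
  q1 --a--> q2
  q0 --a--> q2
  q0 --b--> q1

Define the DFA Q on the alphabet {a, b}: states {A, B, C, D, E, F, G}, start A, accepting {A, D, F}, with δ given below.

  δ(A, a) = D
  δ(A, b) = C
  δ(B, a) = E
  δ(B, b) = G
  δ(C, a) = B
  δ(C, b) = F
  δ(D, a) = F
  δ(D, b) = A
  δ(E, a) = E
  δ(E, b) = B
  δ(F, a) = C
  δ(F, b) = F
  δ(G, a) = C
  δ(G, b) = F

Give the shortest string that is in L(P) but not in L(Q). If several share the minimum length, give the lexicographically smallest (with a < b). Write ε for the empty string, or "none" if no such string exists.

b

The string b is accepted by P but not by Q.
No shorter string lies in the difference, and b is the lexicographically first length-1 string in L(P) \ L(Q).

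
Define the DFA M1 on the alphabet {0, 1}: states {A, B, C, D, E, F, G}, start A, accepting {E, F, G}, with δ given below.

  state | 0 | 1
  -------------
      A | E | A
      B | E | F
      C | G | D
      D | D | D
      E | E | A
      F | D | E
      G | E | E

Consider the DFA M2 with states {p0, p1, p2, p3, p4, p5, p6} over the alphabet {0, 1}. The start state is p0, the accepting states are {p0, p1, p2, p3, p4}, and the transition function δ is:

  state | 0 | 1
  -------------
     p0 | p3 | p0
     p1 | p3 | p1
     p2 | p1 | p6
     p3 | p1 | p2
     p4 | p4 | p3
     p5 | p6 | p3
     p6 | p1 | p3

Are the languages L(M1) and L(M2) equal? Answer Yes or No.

The empty string ε is accepted by M2 but rejected by M1.
So L(M1) ≠ L(M2).

No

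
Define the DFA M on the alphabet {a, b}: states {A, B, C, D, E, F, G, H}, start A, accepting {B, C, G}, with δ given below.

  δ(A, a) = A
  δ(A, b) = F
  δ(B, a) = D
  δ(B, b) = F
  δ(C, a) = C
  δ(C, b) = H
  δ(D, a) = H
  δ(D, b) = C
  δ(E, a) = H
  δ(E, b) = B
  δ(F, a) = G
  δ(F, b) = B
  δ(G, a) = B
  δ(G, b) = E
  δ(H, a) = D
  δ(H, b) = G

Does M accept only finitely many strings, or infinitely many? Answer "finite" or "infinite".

infinite

State A is reachable from the start and can reach an accepting state, and it lies on the cycle A → A.
Traversing that cycle any number of times yields accepted strings of unbounded length, so the language is infinite.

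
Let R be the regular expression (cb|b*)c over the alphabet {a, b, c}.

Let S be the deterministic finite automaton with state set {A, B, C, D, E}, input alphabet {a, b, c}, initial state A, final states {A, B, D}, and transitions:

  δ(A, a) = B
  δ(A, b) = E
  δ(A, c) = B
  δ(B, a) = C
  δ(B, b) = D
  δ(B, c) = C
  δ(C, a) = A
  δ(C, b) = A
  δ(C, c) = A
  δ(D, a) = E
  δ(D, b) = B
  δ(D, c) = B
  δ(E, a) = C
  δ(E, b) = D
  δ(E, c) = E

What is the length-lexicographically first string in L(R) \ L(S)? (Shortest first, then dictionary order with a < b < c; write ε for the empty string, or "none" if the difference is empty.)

bc

The string bc is accepted by R but not by S.
No shorter string lies in the difference, and bc is the lexicographically first length-2 string in L(R) \ L(S).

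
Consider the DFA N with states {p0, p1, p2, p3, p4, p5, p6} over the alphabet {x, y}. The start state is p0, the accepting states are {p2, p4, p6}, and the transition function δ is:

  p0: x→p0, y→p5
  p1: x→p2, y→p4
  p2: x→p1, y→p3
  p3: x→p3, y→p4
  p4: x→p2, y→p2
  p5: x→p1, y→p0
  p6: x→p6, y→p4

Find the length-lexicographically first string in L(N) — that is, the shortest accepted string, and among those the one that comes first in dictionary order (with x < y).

A breadth-first search from p0 reaches an accepting state first via the path p0 → p5 → p1 → p2 on input yxx.
No string of length < 3 is accepted (BFS exhausts all shorter strings without reaching an accepting state), and yxx is the lexicographically least accepting string of length 3.

yxx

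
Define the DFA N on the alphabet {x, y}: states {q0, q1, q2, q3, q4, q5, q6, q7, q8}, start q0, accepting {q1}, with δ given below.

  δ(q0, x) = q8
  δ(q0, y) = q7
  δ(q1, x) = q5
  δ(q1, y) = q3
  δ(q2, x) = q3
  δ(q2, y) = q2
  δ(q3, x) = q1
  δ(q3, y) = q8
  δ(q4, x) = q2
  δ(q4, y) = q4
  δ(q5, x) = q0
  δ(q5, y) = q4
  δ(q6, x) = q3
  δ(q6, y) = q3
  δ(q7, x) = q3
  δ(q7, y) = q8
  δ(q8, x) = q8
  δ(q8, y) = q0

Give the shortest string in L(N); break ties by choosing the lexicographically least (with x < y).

yxx

A breadth-first search from q0 reaches an accepting state first via the path q0 → q7 → q3 → q1 on input yxx.
No string of length < 3 is accepted (BFS exhausts all shorter strings without reaching an accepting state), and yxx is the lexicographically least accepting string of length 3.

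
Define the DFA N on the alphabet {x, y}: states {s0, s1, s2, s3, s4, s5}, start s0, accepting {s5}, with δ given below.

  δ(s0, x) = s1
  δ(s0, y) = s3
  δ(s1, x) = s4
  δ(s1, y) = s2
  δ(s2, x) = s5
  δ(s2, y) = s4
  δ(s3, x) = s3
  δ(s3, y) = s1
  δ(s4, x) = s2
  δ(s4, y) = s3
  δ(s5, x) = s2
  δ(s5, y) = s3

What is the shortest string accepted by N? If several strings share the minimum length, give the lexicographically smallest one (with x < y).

xyx

A breadth-first search from s0 reaches an accepting state first via the path s0 → s1 → s2 → s5 on input xyx.
No string of length < 3 is accepted (BFS exhausts all shorter strings without reaching an accepting state), and xyx is the lexicographically least accepting string of length 3.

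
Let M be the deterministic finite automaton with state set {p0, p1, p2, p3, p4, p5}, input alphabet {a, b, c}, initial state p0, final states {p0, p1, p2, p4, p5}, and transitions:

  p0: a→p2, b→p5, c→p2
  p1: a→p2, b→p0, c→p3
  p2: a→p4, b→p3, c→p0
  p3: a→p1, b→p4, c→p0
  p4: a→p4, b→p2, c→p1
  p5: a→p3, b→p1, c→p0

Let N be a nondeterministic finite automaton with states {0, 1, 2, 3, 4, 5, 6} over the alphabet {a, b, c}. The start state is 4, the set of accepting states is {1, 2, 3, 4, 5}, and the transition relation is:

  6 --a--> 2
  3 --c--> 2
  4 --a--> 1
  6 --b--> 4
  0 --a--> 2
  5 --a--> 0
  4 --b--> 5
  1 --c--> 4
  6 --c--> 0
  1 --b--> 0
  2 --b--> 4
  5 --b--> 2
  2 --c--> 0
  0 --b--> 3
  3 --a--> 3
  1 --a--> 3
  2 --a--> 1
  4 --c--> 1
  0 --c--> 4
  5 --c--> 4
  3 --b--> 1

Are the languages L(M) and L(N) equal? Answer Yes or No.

Yes

Exploring the product automaton M × N from the start pair (p0, 4), following both machines on each input symbol, reaches 6 state pairs: (p0, 4), (p2, 1), (p5, 5), (p4, 3), (p3, 0), (p1, 2).
M accepts in {p0, p1, p2, p4, p5} and N accepts in {1, 2, 3, 4, 5}. In every reachable pair the two components are either both accepting — (p0, 4), (p2, 1), (p5, 5), (p4, 3), (p1, 2) — or both non-accepting, so no string is accepted by exactly one of the machines: L(M) \ L(N) and L(N) \ L(M) are both empty.
Hence every string is accepted by M iff it is accepted by N, and the two languages coincide.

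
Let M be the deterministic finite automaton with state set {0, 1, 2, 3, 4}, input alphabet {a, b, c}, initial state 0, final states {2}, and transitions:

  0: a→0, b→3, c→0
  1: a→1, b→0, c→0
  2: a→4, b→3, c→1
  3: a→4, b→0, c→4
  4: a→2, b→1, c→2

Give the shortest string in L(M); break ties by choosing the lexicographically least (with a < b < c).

A breadth-first search from 0 reaches an accepting state first via the path 0 → 3 → 4 → 2 on input baa.
No string of length < 3 is accepted (BFS exhausts all shorter strings without reaching an accepting state), and baa is the lexicographically least accepting string of length 3.

baa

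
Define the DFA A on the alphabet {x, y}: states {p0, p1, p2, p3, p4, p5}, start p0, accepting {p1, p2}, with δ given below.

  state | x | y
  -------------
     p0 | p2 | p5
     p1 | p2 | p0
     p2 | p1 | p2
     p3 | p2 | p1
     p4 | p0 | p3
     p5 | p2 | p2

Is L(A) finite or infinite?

infinite

State p0 is reachable from the start and can reach an accepting state, and it lies on the cycle p0 → p2 → p1 → p0.
Traversing that cycle any number of times yields accepted strings of unbounded length, so the language is infinite.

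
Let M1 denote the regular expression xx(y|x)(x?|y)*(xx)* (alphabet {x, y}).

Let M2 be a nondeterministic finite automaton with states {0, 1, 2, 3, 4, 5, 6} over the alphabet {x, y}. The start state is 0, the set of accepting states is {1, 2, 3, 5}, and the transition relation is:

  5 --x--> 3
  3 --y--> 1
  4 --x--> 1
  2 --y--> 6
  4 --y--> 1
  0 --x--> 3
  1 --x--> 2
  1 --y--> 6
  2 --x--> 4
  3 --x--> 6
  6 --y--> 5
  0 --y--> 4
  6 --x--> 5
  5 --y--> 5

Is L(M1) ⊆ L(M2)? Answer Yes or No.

No

The string xxxxx is in L(M1) but not in L(M2).
So L(M1) ⊄ L(M2).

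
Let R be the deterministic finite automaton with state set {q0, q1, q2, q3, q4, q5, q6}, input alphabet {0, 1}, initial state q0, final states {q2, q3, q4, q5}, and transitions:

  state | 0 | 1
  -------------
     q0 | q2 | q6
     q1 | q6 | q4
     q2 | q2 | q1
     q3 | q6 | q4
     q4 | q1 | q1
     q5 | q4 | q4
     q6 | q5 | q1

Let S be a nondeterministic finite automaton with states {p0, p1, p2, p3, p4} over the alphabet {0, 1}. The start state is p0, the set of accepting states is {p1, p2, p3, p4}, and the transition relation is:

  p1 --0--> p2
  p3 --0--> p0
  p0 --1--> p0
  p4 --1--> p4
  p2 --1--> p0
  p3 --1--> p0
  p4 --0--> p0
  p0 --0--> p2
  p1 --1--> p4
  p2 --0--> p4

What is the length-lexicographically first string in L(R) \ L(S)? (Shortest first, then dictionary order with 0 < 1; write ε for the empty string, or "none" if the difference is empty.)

The string 000 is accepted by R but not by S.
No shorter string lies in the difference, and 000 is the lexicographically first length-3 string in L(R) \ L(S).

000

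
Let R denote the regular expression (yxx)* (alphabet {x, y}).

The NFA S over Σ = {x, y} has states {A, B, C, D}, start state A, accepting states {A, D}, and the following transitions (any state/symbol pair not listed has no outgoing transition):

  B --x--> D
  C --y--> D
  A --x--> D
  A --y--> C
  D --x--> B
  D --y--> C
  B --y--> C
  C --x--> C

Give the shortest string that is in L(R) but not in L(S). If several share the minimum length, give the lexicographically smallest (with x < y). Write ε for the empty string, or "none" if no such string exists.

yxx

The string yxx is accepted by R but not by S.
No shorter string lies in the difference, and yxx is the lexicographically first length-3 string in L(R) \ L(S).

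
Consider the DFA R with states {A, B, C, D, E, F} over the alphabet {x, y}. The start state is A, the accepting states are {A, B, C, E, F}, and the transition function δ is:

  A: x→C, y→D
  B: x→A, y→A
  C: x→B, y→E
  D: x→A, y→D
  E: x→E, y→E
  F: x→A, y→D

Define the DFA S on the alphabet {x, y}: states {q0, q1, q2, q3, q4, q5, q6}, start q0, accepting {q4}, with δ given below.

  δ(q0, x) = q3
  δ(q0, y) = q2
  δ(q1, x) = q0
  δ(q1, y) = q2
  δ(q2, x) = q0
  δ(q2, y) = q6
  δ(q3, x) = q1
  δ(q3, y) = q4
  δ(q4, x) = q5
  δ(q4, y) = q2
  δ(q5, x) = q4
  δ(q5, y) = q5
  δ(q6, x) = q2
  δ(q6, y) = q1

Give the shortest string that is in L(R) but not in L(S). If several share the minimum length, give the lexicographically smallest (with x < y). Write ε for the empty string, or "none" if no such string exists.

ε

The empty string ε is accepted by R but not by S.
Since ε is the unique shortest string, it is the required witness.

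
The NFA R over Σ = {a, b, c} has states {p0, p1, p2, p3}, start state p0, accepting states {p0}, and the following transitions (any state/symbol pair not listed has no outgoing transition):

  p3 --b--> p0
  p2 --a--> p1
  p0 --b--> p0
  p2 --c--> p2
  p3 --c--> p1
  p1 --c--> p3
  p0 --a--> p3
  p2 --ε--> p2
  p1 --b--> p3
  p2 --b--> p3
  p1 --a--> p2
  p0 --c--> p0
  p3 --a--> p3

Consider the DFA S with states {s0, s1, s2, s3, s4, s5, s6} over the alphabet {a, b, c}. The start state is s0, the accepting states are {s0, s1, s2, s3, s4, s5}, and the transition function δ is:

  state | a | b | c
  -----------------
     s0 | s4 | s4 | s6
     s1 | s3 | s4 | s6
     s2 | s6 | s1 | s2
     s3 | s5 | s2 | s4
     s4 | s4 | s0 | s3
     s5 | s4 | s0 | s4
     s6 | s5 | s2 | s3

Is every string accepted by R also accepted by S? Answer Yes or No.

The string c is in L(R) but not in L(S).
So L(R) ⊄ L(S).

No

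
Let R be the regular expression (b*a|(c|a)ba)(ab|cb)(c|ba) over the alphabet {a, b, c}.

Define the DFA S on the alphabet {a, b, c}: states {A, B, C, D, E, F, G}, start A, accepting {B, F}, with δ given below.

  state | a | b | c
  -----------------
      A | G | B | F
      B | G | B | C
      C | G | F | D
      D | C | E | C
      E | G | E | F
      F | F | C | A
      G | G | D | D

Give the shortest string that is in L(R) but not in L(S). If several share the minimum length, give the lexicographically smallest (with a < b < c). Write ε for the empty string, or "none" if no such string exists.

aabc

The string aabc is accepted by R but not by S.
No shorter string lies in the difference, and aabc is the lexicographically first length-4 string in L(R) \ L(S).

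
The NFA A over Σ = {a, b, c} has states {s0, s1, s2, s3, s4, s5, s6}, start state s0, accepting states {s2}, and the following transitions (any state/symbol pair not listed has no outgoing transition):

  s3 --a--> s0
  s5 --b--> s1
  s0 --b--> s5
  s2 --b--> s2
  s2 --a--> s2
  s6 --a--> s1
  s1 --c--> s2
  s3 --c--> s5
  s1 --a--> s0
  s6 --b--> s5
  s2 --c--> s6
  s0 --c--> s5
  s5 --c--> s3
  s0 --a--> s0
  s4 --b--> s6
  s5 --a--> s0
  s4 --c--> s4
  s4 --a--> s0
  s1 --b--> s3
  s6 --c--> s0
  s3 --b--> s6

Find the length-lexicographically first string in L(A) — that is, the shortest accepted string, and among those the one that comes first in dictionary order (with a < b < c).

A breadth-first search from s0 reaches an accepting state first via the path s0 → s5 → s1 → s2 on input bbc.
No string of length < 3 is accepted (BFS exhausts all shorter strings without reaching an accepting state), and bbc is the lexicographically least accepting string of length 3.

bbc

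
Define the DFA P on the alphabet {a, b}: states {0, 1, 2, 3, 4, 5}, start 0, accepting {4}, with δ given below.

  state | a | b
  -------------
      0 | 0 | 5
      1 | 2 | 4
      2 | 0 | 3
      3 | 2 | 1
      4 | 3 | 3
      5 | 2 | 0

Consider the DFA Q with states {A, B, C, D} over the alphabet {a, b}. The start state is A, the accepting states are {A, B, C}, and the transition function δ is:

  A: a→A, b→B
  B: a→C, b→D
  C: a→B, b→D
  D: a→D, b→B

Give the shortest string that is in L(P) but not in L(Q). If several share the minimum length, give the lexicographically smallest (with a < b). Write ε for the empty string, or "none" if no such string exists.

babbb

The string babbb is accepted by P but not by Q.
No shorter string lies in the difference, and babbb is the lexicographically first length-5 string in L(P) \ L(Q).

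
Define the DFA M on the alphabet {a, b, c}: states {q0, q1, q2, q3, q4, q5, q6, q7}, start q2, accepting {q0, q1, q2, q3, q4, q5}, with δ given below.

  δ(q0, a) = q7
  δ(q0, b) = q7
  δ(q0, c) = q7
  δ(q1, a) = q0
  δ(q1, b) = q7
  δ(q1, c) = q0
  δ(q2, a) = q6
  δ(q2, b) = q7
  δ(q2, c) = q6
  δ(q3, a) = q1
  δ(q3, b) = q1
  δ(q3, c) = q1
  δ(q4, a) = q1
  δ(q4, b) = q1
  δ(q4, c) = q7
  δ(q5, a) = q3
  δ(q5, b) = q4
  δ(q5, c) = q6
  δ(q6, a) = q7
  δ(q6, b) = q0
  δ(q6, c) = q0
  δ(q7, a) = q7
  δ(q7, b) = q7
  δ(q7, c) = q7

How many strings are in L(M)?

5

The useful subgraph on states {q0, q2, q6} is acyclic, so L(M) is finite; the longest accepting path visits 3 useful states, giving maximum string length 2.
Counting accepting paths from q2 by length: 1 of length 0, 4 of length 2. Total 5.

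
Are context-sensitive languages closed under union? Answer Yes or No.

A linear-bounded automaton can nondeterministically choose to simulate the LBA for L₁ or the LBA for L₂; equivalently, with disjoint nonterminals, S → S₁ | S₂ added to two noncontracting grammars is still noncontracting.
So the context-sensitive languages are closed under union.

Yes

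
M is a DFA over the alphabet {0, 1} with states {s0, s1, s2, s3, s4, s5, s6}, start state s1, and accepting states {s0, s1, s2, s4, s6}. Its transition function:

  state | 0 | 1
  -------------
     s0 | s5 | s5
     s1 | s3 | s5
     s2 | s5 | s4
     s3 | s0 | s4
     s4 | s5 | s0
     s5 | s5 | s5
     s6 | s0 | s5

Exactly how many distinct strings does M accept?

The useful subgraph on states {s0, s1, s3, s4} is acyclic, so L(M) is finite; the longest accepting path visits 4 useful states, giving maximum string length 3.
Counting accepting paths from s1 by length: 1 of length 0, 2 of length 2, 1 of length 3. Total 4.

4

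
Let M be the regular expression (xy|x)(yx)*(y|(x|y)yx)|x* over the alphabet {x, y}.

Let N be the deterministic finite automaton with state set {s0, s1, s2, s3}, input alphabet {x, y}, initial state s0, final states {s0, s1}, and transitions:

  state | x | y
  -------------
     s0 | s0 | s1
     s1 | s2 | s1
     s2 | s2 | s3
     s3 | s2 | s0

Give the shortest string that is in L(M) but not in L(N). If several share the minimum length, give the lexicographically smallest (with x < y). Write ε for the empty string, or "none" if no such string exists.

xxyx

The string xxyx is accepted by M but not by N.
No shorter string lies in the difference, and xxyx is the lexicographically first length-4 string in L(M) \ L(N).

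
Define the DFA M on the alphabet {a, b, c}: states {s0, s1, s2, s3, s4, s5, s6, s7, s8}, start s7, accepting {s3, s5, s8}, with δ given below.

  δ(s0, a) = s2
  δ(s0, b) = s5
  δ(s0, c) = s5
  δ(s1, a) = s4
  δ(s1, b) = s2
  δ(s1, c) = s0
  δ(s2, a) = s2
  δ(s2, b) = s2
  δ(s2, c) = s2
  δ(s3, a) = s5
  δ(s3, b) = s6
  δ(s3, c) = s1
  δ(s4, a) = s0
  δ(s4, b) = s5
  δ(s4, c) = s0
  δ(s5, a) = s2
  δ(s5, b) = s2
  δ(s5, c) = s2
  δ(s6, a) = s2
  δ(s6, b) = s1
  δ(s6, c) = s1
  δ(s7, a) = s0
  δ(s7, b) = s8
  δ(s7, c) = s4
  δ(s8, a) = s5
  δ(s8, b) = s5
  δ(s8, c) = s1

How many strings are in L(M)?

17

The useful subgraph on states {s0, s1, s4, s5, s7, s8} is acyclic, so L(M) is finite; the longest accepting path visits 6 useful states, giving maximum string length 5.
Counting accepting paths from s7 by length: 1 of length 1, 5 of length 2, 4 of length 3, 3 of length 4, 4 of length 5. Total 17.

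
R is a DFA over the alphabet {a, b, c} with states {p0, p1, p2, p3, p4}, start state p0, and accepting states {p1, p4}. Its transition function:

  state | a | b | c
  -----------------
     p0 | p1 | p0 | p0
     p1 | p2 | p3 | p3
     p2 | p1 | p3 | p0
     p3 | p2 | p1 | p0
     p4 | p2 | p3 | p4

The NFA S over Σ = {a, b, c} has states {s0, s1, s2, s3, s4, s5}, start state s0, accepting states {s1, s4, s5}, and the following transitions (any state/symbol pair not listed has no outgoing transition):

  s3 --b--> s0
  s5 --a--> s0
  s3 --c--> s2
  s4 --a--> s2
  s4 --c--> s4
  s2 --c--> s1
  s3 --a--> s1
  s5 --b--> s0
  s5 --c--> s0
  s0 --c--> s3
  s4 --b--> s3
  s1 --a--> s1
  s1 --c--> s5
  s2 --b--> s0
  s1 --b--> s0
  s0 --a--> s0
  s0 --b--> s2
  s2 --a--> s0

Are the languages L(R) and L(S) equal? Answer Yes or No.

No

The string a is accepted by R but rejected by S.
So L(R) ≠ L(S).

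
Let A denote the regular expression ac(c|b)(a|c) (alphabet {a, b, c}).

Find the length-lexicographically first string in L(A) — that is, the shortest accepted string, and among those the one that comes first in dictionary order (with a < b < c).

By inspection of the expression, no string of length less than 4 matches, and acba is the lexicographically first match of length 4.

acba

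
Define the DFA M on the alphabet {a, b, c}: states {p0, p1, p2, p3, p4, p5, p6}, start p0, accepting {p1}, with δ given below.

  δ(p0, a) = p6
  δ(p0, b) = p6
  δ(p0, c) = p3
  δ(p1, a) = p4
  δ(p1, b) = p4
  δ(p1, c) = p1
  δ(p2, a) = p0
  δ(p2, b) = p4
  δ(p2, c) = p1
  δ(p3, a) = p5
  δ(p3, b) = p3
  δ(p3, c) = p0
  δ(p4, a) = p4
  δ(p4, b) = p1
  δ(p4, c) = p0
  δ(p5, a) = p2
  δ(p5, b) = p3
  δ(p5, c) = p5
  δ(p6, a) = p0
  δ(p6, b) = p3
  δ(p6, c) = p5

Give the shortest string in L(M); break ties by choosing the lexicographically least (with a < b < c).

A breadth-first search from p0 reaches an accepting state first via the path p0 → p6 → p5 → p2 → p1 on input acac.
No string of length < 4 is accepted (BFS exhausts all shorter strings without reaching an accepting state), and acac is the lexicographically least accepting string of length 4.

acac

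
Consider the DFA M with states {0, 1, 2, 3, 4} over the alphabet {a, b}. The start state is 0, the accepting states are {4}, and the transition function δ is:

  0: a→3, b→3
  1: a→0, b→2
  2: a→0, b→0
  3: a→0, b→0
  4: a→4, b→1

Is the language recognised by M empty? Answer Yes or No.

Yes

The states reachable from the start state are {0, 3}.
None of the accepting states {4} is reachable, so no string is accepted and L(M) = ∅.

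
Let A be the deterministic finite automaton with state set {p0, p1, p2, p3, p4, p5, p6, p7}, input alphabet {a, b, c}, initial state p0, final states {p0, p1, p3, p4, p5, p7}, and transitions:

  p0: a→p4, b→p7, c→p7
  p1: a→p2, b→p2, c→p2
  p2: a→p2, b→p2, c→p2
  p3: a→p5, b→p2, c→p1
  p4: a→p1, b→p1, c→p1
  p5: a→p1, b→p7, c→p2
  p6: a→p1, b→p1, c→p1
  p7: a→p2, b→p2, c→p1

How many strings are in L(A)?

9

The useful subgraph on states {p0, p1, p4, p7} is acyclic, so L(A) is finite; the longest accepting path visits 3 useful states, giving maximum string length 2.
Counting accepting paths from p0 by length: 1 of length 0, 3 of length 1, 5 of length 2. Total 9.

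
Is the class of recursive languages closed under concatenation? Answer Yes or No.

Yes

For an input of length n, try each of the n+1 split points, running the decider for L₁ on the prefix and the decider for L₂ on the suffix; accept if some split succeeds. Finitely many halting sub-runs, so this decides L₁L₂.
So the recursive languages are closed under concatenation.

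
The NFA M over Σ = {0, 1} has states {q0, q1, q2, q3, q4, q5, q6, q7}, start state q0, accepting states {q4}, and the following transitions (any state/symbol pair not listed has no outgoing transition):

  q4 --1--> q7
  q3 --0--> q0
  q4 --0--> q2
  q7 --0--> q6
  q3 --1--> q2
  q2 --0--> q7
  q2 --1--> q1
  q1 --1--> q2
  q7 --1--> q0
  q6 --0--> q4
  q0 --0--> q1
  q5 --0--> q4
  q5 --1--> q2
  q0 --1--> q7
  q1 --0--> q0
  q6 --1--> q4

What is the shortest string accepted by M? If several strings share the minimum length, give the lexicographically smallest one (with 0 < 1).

100

A breadth-first search from q0 reaches an accepting state first via the path q0 → q7 → q6 → q4 on input 100.
No string of length < 3 is accepted (BFS exhausts all shorter strings without reaching an accepting state), and 100 is the lexicographically least accepting string of length 3.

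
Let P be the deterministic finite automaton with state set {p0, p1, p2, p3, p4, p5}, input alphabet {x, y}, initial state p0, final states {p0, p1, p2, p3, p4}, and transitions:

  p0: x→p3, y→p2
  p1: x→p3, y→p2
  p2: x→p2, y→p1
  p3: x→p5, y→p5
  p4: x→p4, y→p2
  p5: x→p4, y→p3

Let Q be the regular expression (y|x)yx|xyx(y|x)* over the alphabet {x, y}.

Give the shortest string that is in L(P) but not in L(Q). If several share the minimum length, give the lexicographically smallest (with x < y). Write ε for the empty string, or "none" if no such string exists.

The empty string ε is accepted by P but not by Q.
Since ε is the unique shortest string, it is the required witness.

ε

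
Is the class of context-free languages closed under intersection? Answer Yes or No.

No

{aⁿbⁿcᵐ : m,n≥0} and {aᵐbⁿcⁿ : m,n≥0} are both context-free, but their intersection {aⁿbⁿcⁿ : n≥0} is not (pumping lemma).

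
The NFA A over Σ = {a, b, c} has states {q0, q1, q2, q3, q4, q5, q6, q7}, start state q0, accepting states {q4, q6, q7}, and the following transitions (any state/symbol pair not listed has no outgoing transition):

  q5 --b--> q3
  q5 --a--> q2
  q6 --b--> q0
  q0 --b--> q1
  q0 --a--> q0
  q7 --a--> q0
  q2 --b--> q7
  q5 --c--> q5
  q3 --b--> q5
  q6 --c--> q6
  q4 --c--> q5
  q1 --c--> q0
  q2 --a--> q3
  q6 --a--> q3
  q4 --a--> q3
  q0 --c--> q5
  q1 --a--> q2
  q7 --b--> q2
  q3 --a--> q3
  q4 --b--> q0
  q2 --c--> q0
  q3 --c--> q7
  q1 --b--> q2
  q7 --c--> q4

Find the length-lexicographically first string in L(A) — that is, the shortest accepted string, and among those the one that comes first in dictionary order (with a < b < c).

A breadth-first search from q0 reaches an accepting state first via the path q0 → q1 → q2 → q7 on input bab.
No string of length < 3 is accepted (BFS exhausts all shorter strings without reaching an accepting state), and bab is the lexicographically least accepting string of length 3.

bab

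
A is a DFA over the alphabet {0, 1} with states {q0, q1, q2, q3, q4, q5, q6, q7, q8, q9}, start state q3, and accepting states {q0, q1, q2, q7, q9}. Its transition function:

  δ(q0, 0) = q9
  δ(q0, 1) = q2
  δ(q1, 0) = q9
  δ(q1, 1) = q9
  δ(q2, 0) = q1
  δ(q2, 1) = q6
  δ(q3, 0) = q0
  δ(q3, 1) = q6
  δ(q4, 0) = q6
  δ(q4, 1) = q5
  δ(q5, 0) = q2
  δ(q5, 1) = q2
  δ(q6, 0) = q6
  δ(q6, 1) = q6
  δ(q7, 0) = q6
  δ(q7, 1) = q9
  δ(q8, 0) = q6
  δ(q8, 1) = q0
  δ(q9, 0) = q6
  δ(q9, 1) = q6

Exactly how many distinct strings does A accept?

6

The useful subgraph on states {q0, q1, q2, q3, q9} is acyclic, so L(A) is finite; the longest accepting path visits 5 useful states, giving maximum string length 4.
Counting accepting paths from q3 by length: 1 of length 1, 2 of length 2, 1 of length 3, 2 of length 4. Total 6.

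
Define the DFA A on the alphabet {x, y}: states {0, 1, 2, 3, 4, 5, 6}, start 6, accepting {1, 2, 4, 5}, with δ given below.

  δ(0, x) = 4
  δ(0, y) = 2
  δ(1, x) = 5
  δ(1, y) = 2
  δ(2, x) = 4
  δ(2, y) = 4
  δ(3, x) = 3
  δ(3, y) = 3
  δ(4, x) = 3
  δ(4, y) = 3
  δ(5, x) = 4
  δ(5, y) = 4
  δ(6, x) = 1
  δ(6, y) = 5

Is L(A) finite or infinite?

The useful states (reachable from 6 and able to reach an accepting state) are {1, 2, 4, 5, 6}.
Restricted to these states the transition graph has no cycle, so every accepting path has bounded length and L is finite.

finite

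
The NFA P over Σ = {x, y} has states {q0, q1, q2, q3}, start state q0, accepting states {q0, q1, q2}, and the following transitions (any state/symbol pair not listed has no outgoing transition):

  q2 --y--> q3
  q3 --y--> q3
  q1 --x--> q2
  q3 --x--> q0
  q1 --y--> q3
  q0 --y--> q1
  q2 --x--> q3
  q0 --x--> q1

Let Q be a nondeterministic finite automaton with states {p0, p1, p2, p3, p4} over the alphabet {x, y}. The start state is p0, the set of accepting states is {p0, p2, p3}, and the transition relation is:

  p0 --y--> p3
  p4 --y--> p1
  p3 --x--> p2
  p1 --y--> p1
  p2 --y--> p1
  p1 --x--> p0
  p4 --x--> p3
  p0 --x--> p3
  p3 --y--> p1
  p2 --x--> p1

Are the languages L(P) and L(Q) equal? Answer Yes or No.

Yes

Exploring the product automaton P × Q from the start pair (q0, p0), following both machines on each input symbol, reaches 4 state pairs: (q0, p0), (q1, p3), (q2, p2), (q3, p1).
P accepts in {q0, q1, q2} and Q accepts in {p0, p2, p3}. In every reachable pair the two components are either both accepting — (q0, p0), (q1, p3), (q2, p2) — or both non-accepting, so no string is accepted by exactly one of the machines: L(P) \ L(Q) and L(Q) \ L(P) are both empty.
Hence every string is accepted by P iff it is accepted by Q, and the two languages coincide.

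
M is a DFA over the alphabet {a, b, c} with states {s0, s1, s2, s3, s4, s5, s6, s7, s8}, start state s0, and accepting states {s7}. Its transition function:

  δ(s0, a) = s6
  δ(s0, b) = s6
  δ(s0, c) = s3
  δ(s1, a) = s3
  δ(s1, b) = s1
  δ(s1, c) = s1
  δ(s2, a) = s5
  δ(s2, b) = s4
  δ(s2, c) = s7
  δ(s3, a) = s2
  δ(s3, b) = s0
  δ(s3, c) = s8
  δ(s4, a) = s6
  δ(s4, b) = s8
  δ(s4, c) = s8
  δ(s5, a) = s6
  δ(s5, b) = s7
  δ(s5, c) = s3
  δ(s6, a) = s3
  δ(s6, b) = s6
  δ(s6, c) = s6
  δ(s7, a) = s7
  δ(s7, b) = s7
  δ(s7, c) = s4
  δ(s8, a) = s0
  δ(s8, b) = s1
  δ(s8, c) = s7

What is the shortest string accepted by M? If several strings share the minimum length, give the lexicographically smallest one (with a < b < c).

cac

A breadth-first search from s0 reaches an accepting state first via the path s0 → s3 → s2 → s7 on input cac.
No string of length < 3 is accepted (BFS exhausts all shorter strings without reaching an accepting state), and cac is the lexicographically least accepting string of length 3.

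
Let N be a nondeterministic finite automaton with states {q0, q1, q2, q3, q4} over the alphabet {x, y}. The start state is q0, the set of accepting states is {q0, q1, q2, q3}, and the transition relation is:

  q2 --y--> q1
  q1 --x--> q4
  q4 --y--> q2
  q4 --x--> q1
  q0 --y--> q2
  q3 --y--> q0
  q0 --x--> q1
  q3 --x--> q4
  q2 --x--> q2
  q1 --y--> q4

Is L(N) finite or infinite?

infinite

State q1 is reachable from the start and can reach an accepting state, and it lies on the cycle q1 → q4 → q1.
Traversing that cycle any number of times yields accepted strings of unbounded length, so the language is infinite.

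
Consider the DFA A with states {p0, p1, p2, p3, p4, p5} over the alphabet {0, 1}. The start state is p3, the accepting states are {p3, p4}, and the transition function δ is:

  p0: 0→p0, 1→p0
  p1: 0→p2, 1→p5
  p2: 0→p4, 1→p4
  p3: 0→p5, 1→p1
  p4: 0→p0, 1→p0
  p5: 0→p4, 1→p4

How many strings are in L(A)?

The useful subgraph on states {p1, p2, p3, p4, p5} is acyclic, so L(A) is finite; the longest accepting path visits 4 useful states, giving maximum string length 3.
Counting accepting paths from p3 by length: 1 of length 0, 2 of length 2, 4 of length 3. Total 7.

7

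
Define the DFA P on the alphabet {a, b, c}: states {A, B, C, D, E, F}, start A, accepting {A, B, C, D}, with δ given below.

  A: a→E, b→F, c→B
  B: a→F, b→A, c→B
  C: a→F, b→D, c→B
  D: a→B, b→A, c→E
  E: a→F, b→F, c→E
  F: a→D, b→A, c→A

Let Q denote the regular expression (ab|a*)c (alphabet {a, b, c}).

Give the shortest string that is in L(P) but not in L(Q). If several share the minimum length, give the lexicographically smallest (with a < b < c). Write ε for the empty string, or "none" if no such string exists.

ε

The empty string ε is accepted by P but not by Q.
Since ε is the unique shortest string, it is the required witness.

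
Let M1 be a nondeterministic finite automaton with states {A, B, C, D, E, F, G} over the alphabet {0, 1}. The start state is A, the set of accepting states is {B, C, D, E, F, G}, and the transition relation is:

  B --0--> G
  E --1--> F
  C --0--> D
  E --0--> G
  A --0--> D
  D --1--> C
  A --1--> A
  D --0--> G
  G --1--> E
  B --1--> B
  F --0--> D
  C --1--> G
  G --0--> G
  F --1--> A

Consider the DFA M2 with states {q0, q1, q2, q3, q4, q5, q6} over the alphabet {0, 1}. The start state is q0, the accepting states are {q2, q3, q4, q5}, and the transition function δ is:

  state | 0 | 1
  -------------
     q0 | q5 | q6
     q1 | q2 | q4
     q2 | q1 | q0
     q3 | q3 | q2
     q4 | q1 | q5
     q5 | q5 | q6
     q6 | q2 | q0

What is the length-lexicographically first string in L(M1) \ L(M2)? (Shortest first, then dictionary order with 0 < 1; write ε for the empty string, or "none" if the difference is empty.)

01

The string 01 is accepted by M1 but not by M2.
No shorter string lies in the difference, and 01 is the lexicographically first length-2 string in L(M1) \ L(M2).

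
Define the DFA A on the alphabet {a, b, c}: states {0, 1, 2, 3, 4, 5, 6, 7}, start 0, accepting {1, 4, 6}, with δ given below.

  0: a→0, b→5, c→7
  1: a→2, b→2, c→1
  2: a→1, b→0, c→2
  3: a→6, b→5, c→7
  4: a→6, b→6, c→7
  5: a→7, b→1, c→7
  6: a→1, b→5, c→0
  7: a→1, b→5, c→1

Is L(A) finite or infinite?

State 0 is reachable from the start and can reach an accepting state, and it lies on the cycle 0 → 0.
Traversing that cycle any number of times yields accepted strings of unbounded length, so the language is infinite.

infinite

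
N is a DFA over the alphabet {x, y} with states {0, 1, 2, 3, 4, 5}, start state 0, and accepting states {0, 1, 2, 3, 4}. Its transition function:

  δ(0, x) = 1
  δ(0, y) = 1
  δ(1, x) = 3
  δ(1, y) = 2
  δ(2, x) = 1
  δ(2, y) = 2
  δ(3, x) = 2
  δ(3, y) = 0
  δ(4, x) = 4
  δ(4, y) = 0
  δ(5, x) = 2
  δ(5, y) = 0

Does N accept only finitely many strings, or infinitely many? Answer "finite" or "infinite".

infinite

State 1 is reachable from the start and can reach an accepting state, and it lies on the cycle 1 → 2 → 1.
Traversing that cycle any number of times yields accepted strings of unbounded length, so the language is infinite.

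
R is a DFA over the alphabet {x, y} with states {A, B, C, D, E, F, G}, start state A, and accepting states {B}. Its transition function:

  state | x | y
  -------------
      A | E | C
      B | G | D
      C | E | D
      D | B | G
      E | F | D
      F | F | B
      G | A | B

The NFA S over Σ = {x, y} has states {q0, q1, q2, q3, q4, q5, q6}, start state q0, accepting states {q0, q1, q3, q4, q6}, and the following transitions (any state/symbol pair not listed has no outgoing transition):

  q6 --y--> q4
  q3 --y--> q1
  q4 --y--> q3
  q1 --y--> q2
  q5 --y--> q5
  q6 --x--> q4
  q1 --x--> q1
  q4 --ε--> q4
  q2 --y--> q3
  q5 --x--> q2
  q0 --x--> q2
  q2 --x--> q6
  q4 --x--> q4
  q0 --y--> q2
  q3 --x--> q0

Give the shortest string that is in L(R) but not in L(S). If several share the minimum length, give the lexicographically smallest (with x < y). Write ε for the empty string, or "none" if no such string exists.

The string xyyy is accepted by R but not by S.
No shorter string lies in the difference, and xyyy is the lexicographically first length-4 string in L(R) \ L(S).

xyyy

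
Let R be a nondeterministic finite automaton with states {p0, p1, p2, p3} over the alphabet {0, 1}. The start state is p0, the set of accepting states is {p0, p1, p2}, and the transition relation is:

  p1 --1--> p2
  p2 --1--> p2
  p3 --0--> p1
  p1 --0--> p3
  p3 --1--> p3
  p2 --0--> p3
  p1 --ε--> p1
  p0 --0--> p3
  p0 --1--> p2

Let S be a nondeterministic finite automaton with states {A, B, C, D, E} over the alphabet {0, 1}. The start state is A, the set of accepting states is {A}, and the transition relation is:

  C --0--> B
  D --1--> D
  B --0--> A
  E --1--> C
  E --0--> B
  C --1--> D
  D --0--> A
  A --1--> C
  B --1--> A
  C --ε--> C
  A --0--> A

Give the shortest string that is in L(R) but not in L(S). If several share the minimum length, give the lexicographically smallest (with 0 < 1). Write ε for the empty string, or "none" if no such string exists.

The string 1 is accepted by R but not by S.
No shorter string lies in the difference, and 1 is the lexicographically first length-1 string in L(R) \ L(S).

1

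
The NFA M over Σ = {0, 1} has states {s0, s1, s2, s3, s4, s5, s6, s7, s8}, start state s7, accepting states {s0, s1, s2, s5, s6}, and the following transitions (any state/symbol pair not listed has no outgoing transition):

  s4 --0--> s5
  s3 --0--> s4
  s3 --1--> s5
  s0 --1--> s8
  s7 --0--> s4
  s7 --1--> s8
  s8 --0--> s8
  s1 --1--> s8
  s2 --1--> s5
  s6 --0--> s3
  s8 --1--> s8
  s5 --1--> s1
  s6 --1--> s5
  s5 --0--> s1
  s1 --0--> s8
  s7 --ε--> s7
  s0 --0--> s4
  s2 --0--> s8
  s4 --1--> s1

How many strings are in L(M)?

The useful subgraph on states {s1, s4, s5, s7} is acyclic, so L(M) is finite; the longest accepting path visits 4 useful states, giving maximum string length 3.
Counting accepting paths from s7 by length: 2 of length 2, 2 of length 3. Total 4.

4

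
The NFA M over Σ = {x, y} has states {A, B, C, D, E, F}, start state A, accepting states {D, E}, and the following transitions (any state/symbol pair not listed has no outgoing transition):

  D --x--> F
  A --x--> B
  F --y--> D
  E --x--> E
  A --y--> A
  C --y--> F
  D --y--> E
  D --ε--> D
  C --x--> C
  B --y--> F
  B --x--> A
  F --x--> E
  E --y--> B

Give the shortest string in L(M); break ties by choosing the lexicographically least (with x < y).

xyx

A breadth-first search from A reaches an accepting state first via the path A → B → F → E on input xyx.
No string of length < 3 is accepted (BFS exhausts all shorter strings without reaching an accepting state), and xyx is the lexicographically least accepting string of length 3.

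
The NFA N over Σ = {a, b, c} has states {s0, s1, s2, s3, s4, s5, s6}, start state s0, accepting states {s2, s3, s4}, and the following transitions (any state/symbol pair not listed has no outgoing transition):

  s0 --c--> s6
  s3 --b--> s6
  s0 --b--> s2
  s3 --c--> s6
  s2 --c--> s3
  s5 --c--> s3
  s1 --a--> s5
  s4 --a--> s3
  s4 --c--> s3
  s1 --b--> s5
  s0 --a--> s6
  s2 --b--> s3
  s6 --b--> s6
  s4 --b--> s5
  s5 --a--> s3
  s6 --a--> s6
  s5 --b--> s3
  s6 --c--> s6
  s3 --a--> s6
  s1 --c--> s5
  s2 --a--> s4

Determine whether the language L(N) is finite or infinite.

finite

The useful states (reachable from s0 and able to reach an accepting state) are {s0, s2, s3, s4, s5}.
Restricted to these states the transition graph has no cycle, so every accepting path has bounded length and L is finite.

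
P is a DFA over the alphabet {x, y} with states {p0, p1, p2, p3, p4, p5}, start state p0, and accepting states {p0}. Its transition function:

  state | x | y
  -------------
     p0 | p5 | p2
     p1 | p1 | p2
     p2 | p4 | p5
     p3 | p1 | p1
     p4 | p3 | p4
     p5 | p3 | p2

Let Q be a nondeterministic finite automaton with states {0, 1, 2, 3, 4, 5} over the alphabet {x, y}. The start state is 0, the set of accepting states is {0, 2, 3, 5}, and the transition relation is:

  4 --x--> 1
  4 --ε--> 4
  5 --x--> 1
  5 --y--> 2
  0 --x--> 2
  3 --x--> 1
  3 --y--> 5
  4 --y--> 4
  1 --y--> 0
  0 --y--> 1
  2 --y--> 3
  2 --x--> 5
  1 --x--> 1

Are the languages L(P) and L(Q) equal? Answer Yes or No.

No

The string x is accepted by Q but rejected by P.
So L(P) ≠ L(Q).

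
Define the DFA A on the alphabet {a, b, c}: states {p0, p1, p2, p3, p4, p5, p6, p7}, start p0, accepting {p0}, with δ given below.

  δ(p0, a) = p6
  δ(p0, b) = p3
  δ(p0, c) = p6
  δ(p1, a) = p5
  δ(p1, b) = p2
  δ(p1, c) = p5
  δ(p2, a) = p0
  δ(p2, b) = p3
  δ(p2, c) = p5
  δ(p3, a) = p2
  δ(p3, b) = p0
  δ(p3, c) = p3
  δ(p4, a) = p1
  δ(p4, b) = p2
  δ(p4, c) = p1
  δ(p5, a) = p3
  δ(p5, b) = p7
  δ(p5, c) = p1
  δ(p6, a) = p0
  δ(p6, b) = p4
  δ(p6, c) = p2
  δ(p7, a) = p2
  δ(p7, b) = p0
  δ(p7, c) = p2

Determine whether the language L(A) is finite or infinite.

infinite

State p0 is reachable from the start and can reach an accepting state, and it lies on the cycle p0 → p3 → p0.
Traversing that cycle any number of times yields accepted strings of unbounded length, so the language is infinite.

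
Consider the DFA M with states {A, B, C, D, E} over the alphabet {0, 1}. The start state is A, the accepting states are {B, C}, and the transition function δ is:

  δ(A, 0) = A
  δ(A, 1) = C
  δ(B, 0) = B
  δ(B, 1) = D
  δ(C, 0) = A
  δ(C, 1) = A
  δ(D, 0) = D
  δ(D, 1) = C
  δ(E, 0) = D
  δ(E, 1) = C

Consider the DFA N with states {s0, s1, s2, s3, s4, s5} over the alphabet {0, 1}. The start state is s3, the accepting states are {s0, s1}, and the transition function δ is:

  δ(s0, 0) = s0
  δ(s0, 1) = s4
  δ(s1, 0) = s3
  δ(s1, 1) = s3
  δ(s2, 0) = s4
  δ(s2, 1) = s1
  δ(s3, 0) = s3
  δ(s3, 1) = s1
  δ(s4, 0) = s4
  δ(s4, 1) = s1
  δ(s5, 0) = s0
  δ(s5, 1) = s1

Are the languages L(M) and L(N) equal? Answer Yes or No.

Yes

Exploring the product automaton M × N from the start pair (A, s3), following both machines on each input symbol, reaches 2 state pairs: (A, s3), (C, s1).
M accepts in {B, C} and N accepts in {s0, s1}. In every reachable pair the two components are either both accepting — (C, s1) — or both non-accepting, so no string is accepted by exactly one of the machines: L(M) \ L(N) and L(N) \ L(M) are both empty.
Hence every string is accepted by M iff it is accepted by N, and the two languages coincide.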